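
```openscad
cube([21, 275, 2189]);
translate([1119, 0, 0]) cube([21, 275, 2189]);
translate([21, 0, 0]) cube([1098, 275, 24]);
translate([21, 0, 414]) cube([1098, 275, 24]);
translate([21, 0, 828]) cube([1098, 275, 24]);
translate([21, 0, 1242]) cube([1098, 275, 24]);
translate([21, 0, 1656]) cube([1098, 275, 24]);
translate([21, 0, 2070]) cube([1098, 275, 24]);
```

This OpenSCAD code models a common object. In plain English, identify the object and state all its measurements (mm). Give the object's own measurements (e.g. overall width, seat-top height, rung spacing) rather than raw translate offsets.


An open bookshelf. Two side panels, each 21 mm thick, 275 mm deep and 2189 mm tall, stand 1140 mm apart (outside-to-outside). Between them sit 6 shelves, each 24 mm thick and 275 mm deep, spanning the full gap between the sides. The bottom shelf rests on the floor (its underside at z = 0) and the clear gap between one shelf's top and the next shelf's underside is 390 mm.


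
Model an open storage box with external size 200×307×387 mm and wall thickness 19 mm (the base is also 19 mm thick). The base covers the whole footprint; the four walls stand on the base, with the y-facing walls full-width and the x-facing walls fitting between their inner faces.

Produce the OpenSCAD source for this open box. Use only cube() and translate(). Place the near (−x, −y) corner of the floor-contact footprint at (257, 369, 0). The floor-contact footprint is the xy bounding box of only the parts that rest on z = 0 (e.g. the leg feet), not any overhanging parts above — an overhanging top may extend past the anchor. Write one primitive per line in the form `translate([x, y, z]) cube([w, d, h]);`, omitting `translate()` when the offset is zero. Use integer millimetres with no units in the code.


translate([257, 369, 0]) cube([200, 307, 19]);
translate([257, 369, 19]) cube([200, 19, 368]);
translate([257, 657, 19]) cube([200, 19, 368]);
translate([257, 388, 19]) cube([19, 269, 368]);
translate([438, 388, 19]) cube([19, 269, 368]);


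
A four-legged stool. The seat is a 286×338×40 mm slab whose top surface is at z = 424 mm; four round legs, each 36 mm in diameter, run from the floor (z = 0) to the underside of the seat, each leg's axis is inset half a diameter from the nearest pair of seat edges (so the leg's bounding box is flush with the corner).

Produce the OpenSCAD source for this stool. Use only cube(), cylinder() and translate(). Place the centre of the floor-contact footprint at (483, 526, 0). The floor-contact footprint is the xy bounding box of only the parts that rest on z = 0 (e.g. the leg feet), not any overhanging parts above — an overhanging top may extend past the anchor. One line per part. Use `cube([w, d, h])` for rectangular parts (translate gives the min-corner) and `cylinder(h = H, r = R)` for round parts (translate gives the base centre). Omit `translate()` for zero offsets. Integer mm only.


translate([340, 357, 384]) cube([286, 338, 40]);
translate([358, 375, 0]) cylinder(h = 384, r = 18);
translate([608, 375, 0]) cylinder(h = 384, r = 18);
translate([358, 677, 0]) cylinder(h = 384, r = 18);
translate([608, 677, 0]) cylinder(h = 384, r = 18);


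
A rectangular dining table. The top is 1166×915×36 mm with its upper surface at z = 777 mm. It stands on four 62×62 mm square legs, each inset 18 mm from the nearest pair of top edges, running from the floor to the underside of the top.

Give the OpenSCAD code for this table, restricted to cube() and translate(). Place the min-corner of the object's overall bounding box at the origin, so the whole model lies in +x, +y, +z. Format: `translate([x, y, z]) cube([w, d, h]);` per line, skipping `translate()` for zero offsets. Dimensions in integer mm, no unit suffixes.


translate([0, 0, 741]) cube([1166, 915, 36]);
translate([18, 18, 0]) cube([62, 62, 741]);
translate([1086, 18, 0]) cube([62, 62, 741]);
translate([18, 835, 0]) cube([62, 62, 741]);
translate([1086, 835, 0]) cube([62, 62, 741]);


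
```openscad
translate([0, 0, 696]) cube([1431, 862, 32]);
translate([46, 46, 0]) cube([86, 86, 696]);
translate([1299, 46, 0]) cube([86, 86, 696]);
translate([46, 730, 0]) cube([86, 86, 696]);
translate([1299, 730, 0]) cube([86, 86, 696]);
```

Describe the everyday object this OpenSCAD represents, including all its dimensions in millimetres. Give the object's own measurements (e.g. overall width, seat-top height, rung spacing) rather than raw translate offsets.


A rectangular dining table. The top is 1431×862×32 mm with its upper surface at z = 728 mm. It stands on four 86×86 mm square legs, each inset 46 mm from the nearest pair of top edges, running from the floor to the underside of the top.


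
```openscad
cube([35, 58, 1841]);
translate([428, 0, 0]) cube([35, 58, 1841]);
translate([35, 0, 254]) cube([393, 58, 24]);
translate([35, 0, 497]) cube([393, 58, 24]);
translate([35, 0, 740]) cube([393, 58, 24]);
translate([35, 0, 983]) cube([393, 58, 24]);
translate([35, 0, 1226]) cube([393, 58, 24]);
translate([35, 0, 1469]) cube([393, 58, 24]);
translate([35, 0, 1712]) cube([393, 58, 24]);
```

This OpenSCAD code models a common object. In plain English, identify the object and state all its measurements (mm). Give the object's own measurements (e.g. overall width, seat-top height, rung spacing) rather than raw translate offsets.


A straight ladder. Two 35×58 mm vertical rails, 1841 mm tall, stand 463 mm apart (outside-to-outside) with their front faces coplanar on the −y side. 7 rungs, each 58 mm deep and 24 mm tall, span between the inner faces of the rails, front faces flush with the rails. The lowest rung's underside is at z = 254 mm and rungs are spaced 243 mm apart (underside to underside).


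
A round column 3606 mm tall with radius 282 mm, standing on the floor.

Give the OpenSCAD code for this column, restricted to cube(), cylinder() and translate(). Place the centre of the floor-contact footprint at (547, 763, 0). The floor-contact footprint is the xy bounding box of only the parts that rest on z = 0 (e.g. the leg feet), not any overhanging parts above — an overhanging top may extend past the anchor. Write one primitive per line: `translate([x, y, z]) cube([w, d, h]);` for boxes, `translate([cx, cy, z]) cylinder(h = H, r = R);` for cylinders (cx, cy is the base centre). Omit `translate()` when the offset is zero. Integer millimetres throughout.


translate([547, 763, 0]) cylinder(h = 3606, r = 282);


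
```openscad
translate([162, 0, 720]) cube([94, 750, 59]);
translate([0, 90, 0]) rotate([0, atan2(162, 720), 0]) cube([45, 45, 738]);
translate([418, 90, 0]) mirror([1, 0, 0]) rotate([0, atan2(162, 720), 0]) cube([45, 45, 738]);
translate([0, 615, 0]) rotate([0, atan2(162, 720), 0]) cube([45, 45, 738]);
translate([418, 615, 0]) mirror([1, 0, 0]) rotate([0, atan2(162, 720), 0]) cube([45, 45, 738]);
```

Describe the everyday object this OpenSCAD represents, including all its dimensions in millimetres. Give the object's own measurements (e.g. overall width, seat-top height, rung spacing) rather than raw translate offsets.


A sawhorse. A 94×750×59 mm beam (x, y, z) sits on two A-frame leg pairs. Each pair is two raked legs of 45×45 mm section (45 mm along y) splaying symmetrically in x. Each leg rises 720 mm vertically over 162 mm of horizontal reach and is 738 mm long along its own axis. Every leg's outer bottom edge rests on the floor and its outer top edge meets a bottom edge of the beam — the left legs (tilting toward +x) meet the beam's −x bottom edge, the right legs (their mirror images, tilting toward −x) meet its +x bottom edge — so the leg tops tuck under the beam, the beam's underside is 720 mm above the floor, and the feet are 418 mm apart outside-to-outside with the beam centred between them. The two leg pairs are set in 90 mm from either end of the beam.


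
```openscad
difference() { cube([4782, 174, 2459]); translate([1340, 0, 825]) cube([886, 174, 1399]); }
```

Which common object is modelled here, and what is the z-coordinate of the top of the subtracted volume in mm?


A wall with a window opening. The window head height is 2224 mm.

A wall with a rectangular opening subtracted — a window. Sill at z = 825, opening 1399 mm tall, so the head is at 825 + 1399 = 2224 mm.


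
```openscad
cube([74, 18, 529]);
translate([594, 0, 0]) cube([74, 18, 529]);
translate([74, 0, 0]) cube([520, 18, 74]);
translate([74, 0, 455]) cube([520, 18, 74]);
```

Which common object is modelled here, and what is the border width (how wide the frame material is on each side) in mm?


A picture frame. The border width is 74 mm.

Four thin pieces enclosing a rectangular opening — a picture frame. The two full-height stiles are 529 mm tall; the top rail sits at z = 455 and is 74 mm tall, so the border above the opening is 529 − 455 = 74 mm, matching the stile x-width.


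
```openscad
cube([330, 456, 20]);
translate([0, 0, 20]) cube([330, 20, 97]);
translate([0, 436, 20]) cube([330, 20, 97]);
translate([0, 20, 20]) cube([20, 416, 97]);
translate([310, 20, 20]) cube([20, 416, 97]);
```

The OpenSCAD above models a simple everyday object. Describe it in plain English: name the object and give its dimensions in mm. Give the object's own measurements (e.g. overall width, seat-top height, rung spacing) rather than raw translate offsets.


An open-topped rectangular box: outside dimensions 330×456×117 mm, with a uniform wall and base thickness of 20 mm. The base is a full 330×456 slab on the floor; four walls sit on top of the base. The front and back walls (the −y and +y sides) span the full width; the two side walls fit between them.


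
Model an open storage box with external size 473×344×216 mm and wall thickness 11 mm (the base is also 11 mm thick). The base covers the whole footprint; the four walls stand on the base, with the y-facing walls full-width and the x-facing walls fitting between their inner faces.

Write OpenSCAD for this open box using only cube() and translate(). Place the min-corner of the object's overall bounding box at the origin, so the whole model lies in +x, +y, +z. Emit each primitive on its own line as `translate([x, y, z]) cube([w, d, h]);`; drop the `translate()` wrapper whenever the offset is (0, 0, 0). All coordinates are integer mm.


cube([473, 344, 11]);
translate([0, 0, 11]) cube([473, 11, 205]);
translate([0, 333, 11]) cube([473, 11, 205]);
translate([0, 11, 11]) cube([11, 322, 205]);
translate([462, 11, 11]) cube([11, 322, 205]);


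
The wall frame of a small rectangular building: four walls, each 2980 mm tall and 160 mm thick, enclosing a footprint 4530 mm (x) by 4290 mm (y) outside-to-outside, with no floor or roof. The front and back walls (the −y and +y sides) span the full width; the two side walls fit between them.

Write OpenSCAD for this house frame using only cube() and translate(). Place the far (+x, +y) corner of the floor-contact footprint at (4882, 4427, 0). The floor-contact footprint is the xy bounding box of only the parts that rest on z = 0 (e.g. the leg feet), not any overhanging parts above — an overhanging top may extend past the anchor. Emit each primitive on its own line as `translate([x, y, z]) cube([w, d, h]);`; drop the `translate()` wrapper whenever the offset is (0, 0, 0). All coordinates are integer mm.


translate([352, 137, 0]) cube([4530, 160, 2980]);
translate([352, 4267, 0]) cube([4530, 160, 2980]);
translate([352, 297, 0]) cube([160, 3970, 2980]);
translate([4722, 297, 0]) cube([160, 3970, 2980]);


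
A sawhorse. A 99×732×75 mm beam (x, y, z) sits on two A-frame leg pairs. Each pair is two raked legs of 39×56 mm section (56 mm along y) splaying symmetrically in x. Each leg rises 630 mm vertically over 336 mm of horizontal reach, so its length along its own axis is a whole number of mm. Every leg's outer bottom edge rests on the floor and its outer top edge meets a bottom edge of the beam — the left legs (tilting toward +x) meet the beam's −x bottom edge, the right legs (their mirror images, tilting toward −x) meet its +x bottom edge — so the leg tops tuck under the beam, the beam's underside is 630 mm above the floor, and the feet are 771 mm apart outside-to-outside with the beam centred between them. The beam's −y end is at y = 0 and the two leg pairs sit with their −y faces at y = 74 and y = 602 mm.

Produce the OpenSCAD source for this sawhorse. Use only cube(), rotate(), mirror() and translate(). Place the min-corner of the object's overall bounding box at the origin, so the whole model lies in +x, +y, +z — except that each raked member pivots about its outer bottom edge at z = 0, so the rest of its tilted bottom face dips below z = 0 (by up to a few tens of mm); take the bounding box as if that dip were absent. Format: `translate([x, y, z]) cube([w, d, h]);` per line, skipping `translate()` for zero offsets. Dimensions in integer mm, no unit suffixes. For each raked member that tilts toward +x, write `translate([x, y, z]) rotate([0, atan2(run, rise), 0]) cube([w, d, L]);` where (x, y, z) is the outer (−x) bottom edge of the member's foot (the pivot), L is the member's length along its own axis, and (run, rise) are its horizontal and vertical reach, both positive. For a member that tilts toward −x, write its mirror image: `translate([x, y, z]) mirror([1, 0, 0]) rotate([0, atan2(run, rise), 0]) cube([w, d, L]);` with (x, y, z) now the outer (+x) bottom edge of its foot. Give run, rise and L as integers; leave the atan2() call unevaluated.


// leg length = √(336² + 630²) = 714
// right-leg outer foot x = 2·336 + 99 = 771
// beam min-corner = (336, 0, 630)
translate([336, 0, 630]) cube([99, 732, 75]);
translate([0, 74, 0]) rotate([0, atan2(336, 630), 0]) cube([39, 56, 714]);
translate([771, 74, 0]) mirror([1, 0, 0]) rotate([0, atan2(336, 630), 0]) cube([39, 56, 714]);
translate([0, 602, 0]) rotate([0, atan2(336, 630), 0]) cube([39, 56, 714]);
translate([771, 602, 0]) mirror([1, 0, 0]) rotate([0, atan2(336, 630), 0]) cube([39, 56, 714]);


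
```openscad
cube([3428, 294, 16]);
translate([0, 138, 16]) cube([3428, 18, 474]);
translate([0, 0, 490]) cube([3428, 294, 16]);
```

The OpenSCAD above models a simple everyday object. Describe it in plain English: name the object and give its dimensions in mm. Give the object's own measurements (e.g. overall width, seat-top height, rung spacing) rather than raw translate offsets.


An I-beam lying along x, 3428 mm long. Overall section height 506 mm. Two flanges 294 mm wide (y) and 16 mm thick, one on the floor and one at the top; a web 18 mm thick runs between them, centred on the flange width.


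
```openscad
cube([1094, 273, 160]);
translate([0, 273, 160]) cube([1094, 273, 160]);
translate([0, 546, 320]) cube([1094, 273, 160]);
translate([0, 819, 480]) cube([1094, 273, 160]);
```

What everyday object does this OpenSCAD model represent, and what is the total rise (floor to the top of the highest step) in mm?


A staircase. The total rise is 640 mm.

4 identical blocks, each offset up and back from the previous — a staircase. Each step is 160 mm tall and there are 4 of them, so the total rise is 4 × 160 = 640 mm.


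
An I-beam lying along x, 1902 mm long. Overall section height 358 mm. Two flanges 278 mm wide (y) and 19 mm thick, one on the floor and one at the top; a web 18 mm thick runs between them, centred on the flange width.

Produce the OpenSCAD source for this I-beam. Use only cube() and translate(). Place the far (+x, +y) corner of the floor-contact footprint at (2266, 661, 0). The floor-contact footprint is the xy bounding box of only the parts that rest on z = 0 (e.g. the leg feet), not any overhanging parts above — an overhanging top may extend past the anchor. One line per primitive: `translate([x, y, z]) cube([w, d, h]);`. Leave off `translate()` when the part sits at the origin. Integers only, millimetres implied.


translate([364, 383, 0]) cube([1902, 278, 19]);
translate([364, 513, 19]) cube([1902, 18, 320]);
translate([364, 383, 339]) cube([1902, 278, 19]);


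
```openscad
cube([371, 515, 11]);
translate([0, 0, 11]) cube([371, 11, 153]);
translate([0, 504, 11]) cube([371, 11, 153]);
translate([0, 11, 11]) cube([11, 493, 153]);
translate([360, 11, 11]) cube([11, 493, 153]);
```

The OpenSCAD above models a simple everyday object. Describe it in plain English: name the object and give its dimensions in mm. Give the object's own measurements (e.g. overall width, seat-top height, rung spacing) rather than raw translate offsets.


An open-topped rectangular box: outside dimensions 371×515×164 mm, with a uniform wall and base thickness of 11 mm. The base is a full 371×515 slab on the floor; four walls sit on top of the base. The front and back walls (the −y and +y sides) span the full width; the two side walls fit between them.


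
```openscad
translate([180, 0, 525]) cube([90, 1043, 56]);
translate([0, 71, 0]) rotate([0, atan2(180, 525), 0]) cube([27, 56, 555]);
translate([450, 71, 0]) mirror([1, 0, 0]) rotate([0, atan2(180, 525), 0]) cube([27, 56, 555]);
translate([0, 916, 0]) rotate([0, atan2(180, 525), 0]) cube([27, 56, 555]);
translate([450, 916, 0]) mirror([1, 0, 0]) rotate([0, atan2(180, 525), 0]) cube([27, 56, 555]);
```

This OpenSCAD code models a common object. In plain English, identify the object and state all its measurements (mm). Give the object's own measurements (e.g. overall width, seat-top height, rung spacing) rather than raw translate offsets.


A sawhorse. A 90×1043×56 mm beam (x, y, z) sits on two A-frame leg pairs. Each pair is two raked legs of 27×56 mm section (56 mm along y) splaying symmetrically in x. Each leg rises 525 mm vertically over 180 mm of horizontal reach and is 555 mm long along its own axis. Every leg's outer bottom edge rests on the floor and its outer top edge meets a bottom edge of the beam — the left legs (tilting toward +x) meet the beam's −x bottom edge, the right legs (their mirror images, tilting toward −x) meet its +x bottom edge — so the leg tops tuck under the beam, the beam's underside is 525 mm above the floor, and the feet are 450 mm apart outside-to-outside with the beam centred between them. The two leg pairs are set in 71 mm from either end of the beam.


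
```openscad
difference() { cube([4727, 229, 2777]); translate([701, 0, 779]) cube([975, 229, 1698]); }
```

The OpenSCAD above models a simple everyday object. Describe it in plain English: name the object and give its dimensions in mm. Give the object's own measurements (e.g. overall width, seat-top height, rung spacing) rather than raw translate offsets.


A wall 4727 mm long (x), 229 mm thick (y), 2777 mm tall, with a rectangular window opening cut through it. The opening is 975 mm wide and 1698 mm tall; its sill is at z = 779 mm and its near (−x) edge is 701 mm from the wall's −x end. The opening passes through the full wall thickness.


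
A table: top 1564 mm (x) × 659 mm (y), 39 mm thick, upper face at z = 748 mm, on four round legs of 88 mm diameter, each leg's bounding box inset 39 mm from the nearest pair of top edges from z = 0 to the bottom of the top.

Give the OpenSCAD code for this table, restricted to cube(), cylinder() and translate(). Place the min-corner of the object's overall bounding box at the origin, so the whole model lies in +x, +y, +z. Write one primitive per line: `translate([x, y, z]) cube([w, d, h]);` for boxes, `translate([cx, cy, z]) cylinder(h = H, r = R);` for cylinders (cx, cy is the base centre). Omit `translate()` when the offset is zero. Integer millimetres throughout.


// leg_h = 748 - 39 = 709
translate([0, 0, 709]) cube([1564, 659, 39]);
translate([83, 83, 0]) cylinder(h = 709, r = 44);
translate([1481, 83, 0]) cylinder(h = 709, r = 44);
translate([83, 576, 0]) cylinder(h = 709, r = 44);
translate([1481, 576, 0]) cylinder(h = 709, r = 44);


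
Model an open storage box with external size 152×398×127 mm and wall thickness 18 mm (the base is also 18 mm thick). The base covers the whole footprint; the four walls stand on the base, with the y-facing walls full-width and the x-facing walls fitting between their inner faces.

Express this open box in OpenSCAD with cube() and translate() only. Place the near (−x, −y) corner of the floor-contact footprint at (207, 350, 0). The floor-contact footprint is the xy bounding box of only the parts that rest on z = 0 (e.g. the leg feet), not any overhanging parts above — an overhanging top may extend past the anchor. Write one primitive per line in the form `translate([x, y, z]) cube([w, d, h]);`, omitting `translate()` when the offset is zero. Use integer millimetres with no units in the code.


translate([207, 350, 0]) cube([152, 398, 18]);
translate([207, 350, 18]) cube([152, 18, 109]);
translate([207, 730, 18]) cube([152, 18, 109]);
translate([207, 368, 18]) cube([18, 362, 109]);
translate([341, 368, 18]) cube([18, 362, 109]);


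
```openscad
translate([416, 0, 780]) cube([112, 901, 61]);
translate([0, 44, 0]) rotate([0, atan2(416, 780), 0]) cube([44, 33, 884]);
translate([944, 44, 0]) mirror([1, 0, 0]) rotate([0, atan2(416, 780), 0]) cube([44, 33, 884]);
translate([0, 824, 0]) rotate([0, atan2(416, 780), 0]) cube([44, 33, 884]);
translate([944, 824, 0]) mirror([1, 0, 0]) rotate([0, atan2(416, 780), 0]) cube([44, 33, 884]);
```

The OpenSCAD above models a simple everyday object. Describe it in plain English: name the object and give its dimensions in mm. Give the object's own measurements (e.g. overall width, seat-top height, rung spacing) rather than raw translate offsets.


A sawhorse. A 112×901×61 mm beam (x, y, z) sits on two A-frame leg pairs. Each pair is two raked legs of 44×33 mm section (33 mm along y) splaying symmetrically in x. Each leg rises 780 mm vertically over 416 mm of horizontal reach and is 884 mm long along its own axis. Every leg's outer bottom edge rests on the floor and its outer top edge meets a bottom edge of the beam — the left legs (tilting toward +x) meet the beam's −x bottom edge, the right legs (their mirror images, tilting toward −x) meet its +x bottom edge — so the leg tops tuck under the beam, the beam's underside is 780 mm above the floor, and the feet are 944 mm apart outside-to-outside with the beam centred between them. The two leg pairs are set in 44 mm from either end of the beam.


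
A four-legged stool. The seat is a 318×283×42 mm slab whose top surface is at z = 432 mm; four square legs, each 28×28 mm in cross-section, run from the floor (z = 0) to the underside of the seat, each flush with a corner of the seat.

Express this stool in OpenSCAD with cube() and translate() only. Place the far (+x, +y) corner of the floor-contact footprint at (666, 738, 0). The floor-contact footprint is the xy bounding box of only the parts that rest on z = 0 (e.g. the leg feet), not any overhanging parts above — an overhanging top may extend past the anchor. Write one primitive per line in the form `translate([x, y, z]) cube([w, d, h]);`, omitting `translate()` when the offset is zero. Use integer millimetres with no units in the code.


translate([348, 455, 390]) cube([318, 283, 42]);
translate([348, 455, 0]) cube([28, 28, 390]);
translate([638, 455, 0]) cube([28, 28, 390]);
translate([348, 710, 0]) cube([28, 28, 390]);
translate([638, 710, 0]) cube([28, 28, 390]);


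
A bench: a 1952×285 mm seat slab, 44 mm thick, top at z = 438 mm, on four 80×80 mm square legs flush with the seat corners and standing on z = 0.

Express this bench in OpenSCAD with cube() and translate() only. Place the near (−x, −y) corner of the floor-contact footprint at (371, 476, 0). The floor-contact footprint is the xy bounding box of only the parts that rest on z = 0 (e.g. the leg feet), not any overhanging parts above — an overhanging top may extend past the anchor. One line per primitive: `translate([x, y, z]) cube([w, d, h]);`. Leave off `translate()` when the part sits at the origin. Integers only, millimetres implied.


translate([371, 476, 394]) cube([1952, 285, 44]);
translate([371, 476, 0]) cube([80, 80, 394]);
translate([371, 681, 0]) cube([80, 80, 394]);
translate([2243, 476, 0]) cube([80, 80, 394]);
translate([2243, 681, 0]) cube([80, 80, 394]);


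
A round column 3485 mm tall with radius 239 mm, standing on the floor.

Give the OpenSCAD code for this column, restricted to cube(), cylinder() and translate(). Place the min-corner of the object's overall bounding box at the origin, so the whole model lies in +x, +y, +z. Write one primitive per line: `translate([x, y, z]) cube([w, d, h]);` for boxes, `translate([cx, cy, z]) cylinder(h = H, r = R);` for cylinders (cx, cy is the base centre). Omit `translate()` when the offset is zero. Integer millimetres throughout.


translate([239, 239, 0]) cylinder(h = 3485, r = 239);


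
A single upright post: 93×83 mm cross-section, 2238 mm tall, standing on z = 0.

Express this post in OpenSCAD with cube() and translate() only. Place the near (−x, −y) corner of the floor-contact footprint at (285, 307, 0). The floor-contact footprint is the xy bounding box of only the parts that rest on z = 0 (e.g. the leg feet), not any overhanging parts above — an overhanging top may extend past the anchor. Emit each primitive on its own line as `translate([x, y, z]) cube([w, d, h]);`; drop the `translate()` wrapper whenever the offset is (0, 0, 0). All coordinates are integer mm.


translate([285, 307, 0]) cube([93, 83, 2238]);


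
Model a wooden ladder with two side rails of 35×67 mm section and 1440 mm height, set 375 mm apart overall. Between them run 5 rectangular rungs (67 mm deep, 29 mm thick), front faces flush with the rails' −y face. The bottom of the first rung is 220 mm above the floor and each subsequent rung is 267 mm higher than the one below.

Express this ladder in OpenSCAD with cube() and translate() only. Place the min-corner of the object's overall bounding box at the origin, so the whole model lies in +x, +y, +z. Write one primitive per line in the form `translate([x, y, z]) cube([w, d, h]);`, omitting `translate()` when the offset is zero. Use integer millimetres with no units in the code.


cube([35, 67, 1440]);
translate([340, 0, 0]) cube([35, 67, 1440]);
translate([35, 0, 220]) cube([305, 67, 29]);
translate([35, 0, 487]) cube([305, 67, 29]);
translate([35, 0, 754]) cube([305, 67, 29]);
translate([35, 0, 1021]) cube([305, 67, 29]);
translate([35, 0, 1288]) cube([305, 67, 29]);


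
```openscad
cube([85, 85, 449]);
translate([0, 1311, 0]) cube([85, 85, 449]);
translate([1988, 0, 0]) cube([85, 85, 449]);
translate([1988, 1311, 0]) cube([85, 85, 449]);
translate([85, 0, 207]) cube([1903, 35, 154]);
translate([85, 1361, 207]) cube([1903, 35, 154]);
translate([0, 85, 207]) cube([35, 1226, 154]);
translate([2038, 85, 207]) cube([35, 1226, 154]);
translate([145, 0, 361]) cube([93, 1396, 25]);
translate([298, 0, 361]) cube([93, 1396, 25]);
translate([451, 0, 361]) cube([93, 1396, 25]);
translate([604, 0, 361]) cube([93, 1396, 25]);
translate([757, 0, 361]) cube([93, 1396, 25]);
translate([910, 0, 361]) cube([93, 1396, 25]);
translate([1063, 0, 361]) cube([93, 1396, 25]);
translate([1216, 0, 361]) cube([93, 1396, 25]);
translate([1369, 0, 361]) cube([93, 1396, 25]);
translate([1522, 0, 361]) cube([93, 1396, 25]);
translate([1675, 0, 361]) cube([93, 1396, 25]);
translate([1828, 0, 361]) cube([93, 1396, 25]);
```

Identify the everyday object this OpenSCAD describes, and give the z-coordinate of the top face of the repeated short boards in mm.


A bed frame. The slat-top height is 386 mm.

Four posts, four rails, and a row of slats — a bed frame. Slats sit on the rails at z = 207 + 154 = 361; with slat thickness 25, the top is 386 mm.


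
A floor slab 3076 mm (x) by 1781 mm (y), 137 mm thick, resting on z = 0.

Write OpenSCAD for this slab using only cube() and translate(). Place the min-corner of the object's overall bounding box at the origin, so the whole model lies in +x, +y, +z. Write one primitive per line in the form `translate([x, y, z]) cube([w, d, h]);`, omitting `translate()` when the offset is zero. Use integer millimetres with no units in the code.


cube([3076, 1781, 137]);


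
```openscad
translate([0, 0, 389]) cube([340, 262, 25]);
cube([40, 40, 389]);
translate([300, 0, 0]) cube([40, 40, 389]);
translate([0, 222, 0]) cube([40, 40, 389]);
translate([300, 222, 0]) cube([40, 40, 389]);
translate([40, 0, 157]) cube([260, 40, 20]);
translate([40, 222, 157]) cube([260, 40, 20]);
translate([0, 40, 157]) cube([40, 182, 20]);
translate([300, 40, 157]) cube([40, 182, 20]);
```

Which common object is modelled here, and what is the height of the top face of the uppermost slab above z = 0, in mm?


A stool. The seat height is 414 mm.

A 340×262×25 slab at z = 389 on four corner posts — a stool. The seat top is 389 + 25 = 414 mm.


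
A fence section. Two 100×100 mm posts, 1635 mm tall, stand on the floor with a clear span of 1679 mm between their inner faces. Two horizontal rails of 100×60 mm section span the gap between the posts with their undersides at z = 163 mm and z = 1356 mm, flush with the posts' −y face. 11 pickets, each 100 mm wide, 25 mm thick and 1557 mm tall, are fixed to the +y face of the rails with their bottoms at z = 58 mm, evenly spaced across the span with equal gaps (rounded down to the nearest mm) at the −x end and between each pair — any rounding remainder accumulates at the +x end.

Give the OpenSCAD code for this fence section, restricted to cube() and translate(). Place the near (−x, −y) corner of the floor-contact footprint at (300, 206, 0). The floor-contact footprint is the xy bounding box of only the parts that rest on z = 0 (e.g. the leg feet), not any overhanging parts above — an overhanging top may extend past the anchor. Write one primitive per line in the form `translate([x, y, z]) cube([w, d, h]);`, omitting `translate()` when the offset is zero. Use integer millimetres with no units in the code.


translate([300, 206, 0]) cube([100, 100, 1635]);
translate([2079, 206, 0]) cube([100, 100, 1635]);
translate([400, 206, 163]) cube([1679, 100, 60]);
translate([400, 206, 1356]) cube([1679, 100, 60]);
translate([448, 306, 58]) cube([100, 25, 1557]);
translate([596, 306, 58]) cube([100, 25, 1557]);
translate([744, 306, 58]) cube([100, 25, 1557]);
translate([892, 306, 58]) cube([100, 25, 1557]);
translate([1040, 306, 58]) cube([100, 25, 1557]);
translate([1188, 306, 58]) cube([100, 25, 1557]);
translate([1336, 306, 58]) cube([100, 25, 1557]);
translate([1484, 306, 58]) cube([100, 25, 1557]);
translate([1632, 306, 58]) cube([100, 25, 1557]);
translate([1780, 306, 58]) cube([100, 25, 1557]);
translate([1928, 306, 58]) cube([100, 25, 1557]);


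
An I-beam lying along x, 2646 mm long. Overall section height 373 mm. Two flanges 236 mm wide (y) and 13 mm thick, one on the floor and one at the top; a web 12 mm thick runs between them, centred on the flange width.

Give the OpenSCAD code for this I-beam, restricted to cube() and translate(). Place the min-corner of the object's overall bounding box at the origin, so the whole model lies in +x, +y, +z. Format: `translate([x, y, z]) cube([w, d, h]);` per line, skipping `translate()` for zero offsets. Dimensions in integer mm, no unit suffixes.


cube([2646, 236, 13]);
translate([0, 112, 13]) cube([2646, 12, 347]);
translate([0, 0, 360]) cube([2646, 236, 13]);


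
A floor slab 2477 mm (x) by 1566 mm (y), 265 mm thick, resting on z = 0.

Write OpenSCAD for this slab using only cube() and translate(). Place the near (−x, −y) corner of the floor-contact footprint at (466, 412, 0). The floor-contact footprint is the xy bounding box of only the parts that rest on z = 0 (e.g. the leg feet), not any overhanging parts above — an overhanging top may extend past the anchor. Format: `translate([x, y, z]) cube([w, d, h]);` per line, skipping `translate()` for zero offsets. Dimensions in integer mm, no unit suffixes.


translate([466, 412, 0]) cube([2477, 1566, 265]);


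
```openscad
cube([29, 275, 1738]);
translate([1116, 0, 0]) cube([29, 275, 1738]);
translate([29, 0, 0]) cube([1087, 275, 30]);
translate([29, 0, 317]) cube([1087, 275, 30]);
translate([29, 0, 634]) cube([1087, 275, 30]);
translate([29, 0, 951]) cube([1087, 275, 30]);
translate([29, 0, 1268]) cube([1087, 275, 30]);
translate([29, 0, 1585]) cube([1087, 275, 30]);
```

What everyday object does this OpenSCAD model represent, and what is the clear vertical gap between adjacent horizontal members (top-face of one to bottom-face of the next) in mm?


A bookshelf. The clear shelf gap is 287 mm.

Two tall side panels with 6 horizontal boards between them — a bookshelf. The first two shelf undersides are at z = 0 and z = 317; with shelf thickness 30, the clear gap is 317 − 0 − 30 = 287 mm.


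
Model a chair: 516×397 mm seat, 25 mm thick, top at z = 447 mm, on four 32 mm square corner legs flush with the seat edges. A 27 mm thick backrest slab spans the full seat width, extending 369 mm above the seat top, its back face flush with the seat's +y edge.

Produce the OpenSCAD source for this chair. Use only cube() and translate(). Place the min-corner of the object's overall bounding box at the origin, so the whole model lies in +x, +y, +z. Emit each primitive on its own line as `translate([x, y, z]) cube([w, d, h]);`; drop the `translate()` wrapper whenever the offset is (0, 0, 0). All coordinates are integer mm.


// leg_h = 447 - 25 = 422
translate([0, 0, 422]) cube([516, 397, 25]);
cube([32, 32, 422]);
translate([484, 0, 0]) cube([32, 32, 422]);
translate([0, 365, 0]) cube([32, 32, 422]);
translate([484, 365, 0]) cube([32, 32, 422]);
translate([0, 370, 447]) cube([516, 27, 369]);


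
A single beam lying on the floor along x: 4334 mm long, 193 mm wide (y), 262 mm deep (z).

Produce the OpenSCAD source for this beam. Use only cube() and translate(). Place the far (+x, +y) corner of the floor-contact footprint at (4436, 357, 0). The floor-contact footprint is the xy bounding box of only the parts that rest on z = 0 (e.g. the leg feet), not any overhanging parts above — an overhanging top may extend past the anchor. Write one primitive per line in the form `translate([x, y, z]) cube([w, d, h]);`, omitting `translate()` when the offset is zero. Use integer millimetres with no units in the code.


translate([102, 164, 0]) cube([4334, 193, 262]);


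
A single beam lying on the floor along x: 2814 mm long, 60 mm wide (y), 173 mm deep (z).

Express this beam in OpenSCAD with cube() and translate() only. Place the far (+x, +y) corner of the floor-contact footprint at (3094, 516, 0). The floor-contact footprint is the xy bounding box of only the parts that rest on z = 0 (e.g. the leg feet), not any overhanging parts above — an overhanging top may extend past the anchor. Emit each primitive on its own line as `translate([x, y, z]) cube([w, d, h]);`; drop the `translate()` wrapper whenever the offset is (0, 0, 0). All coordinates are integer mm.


translate([280, 456, 0]) cube([2814, 60, 173]);


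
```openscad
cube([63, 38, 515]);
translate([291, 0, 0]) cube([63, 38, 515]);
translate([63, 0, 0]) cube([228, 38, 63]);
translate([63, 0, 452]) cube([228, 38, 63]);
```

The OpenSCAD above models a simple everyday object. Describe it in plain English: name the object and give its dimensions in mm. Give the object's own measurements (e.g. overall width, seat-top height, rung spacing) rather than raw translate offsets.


A rectangular picture frame lying in the x–z plane (depth along y). The opening is 228 mm wide (x) by 389 mm tall (z), surrounded by a border 63 mm wide on all four sides. The frame is 38 mm deep and is made of two full-height vertical stiles with two horizontal rails fitted between them.


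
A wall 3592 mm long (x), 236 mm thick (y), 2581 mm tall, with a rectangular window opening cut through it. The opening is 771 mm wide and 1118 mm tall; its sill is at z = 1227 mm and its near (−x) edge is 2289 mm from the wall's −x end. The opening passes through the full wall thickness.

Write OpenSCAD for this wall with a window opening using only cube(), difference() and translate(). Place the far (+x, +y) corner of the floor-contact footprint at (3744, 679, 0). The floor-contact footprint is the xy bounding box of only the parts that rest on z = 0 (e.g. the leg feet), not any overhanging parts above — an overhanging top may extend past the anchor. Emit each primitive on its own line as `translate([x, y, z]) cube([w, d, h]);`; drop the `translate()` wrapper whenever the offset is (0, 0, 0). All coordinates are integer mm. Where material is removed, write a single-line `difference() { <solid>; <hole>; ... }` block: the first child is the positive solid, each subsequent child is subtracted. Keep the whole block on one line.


difference() { translate([152, 443, 0]) cube([3592, 236, 2581]); translate([2441, 443, 1227]) cube([771, 236, 1118]); }


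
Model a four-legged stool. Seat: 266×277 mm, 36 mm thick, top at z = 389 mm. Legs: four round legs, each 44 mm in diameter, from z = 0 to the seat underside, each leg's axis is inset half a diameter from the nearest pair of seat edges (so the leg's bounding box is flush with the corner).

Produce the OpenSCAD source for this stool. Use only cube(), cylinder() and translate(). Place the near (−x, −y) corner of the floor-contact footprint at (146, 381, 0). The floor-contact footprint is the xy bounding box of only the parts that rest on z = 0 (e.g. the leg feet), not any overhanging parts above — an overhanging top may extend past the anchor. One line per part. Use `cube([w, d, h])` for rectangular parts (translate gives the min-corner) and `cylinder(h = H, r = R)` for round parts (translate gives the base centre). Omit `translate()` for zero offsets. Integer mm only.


// leg_h = 389 - 36 = 353
translate([146, 381, 353]) cube([266, 277, 36]);
translate([168, 403, 0]) cylinder(h = 353, r = 22);
translate([390, 403, 0]) cylinder(h = 353, r = 22);
translate([168, 636, 0]) cylinder(h = 353, r = 22);
translate([390, 636, 0]) cylinder(h = 353, r = 22);


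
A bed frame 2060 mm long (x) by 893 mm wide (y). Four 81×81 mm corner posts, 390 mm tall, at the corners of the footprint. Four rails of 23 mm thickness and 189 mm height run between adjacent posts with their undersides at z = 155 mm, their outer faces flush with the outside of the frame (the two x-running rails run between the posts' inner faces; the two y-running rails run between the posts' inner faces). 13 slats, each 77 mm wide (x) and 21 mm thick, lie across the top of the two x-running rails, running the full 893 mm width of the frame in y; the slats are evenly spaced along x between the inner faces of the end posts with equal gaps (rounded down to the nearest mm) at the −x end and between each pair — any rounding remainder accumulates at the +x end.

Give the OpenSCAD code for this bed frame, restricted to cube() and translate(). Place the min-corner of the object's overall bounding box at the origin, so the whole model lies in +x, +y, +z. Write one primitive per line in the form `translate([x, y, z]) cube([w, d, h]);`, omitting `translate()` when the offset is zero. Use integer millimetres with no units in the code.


// slat z = rail_z + rail_h = 155 + 189 = 344
// slat gap = ⌊(1898 − 13·77) / 14⌋ = 64
cube([81, 81, 390]);
translate([0, 812, 0]) cube([81, 81, 390]);
translate([1979, 0, 0]) cube([81, 81, 390]);
translate([1979, 812, 0]) cube([81, 81, 390]);
translate([81, 0, 155]) cube([1898, 23, 189]);
translate([81, 870, 155]) cube([1898, 23, 189]);
translate([0, 81, 155]) cube([23, 731, 189]);
translate([2037, 81, 155]) cube([23, 731, 189]);
translate([145, 0, 344]) cube([77, 893, 21]);
translate([286, 0, 344]) cube([77, 893, 21]);
translate([427, 0, 344]) cube([77, 893, 21]);
translate([568, 0, 344]) cube([77, 893, 21]);
translate([709, 0, 344]) cube([77, 893, 21]);
translate([850, 0, 344]) cube([77, 893, 21]);
translate([991, 0, 344]) cube([77, 893, 21]);
translate([1132, 0, 344]) cube([77, 893, 21]);
translate([1273, 0, 344]) cube([77, 893, 21]);
translate([1414, 0, 344]) cube([77, 893, 21]);
translate([1555, 0, 344]) cube([77, 893, 21]);
translate([1696, 0, 344]) cube([77, 893, 21]);
translate([1837, 0, 344]) cube([77, 893, 21]);
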